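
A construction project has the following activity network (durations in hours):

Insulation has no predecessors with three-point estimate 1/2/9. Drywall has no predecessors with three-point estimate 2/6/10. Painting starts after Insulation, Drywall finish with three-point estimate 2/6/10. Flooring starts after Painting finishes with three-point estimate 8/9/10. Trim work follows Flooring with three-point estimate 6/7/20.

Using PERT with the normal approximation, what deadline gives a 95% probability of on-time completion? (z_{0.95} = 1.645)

te_Insulation = (1 + 4·2 + 9)/6 = 18/6 = 3; σ²_Insulation = ((9−1)/6)² = 1.778
te_Drywall = (2 + 4·6 + 10)/6 = 36/6 = 6; σ²_Drywall = ((10−2)/6)² = 1.778
te_Painting = (2 + 4·6 + 10)/6 = 36/6 = 6; σ²_Painting = ((10−2)/6)² = 1.778
te_Flooring = (8 + 4·9 + 10)/6 = 54/6 = 9; σ²_Flooring = ((10−8)/6)² = 0.111
te_Trim work = (6 + 4·7 + 20)/6 = 54/6 = 9; σ²_Trim work = ((20−6)/6)² = 5.444

Forward pass:
ES_Insulation = 0; EF_Insulation = 3
ES_Drywall = 0; EF_Drywall = 6
ES_Painting = max(EF_Insulation=3, EF_Drywall=6) = 6; EF_Painting = 6+6 = 12
ES_Flooring = 12; EF_Flooring = 12+9 = 21
ES_Trim work = 21; EF_Trim work = 21+9 = 30
Expected project duration μ = 30 hours. Critical path: Drywall → Painting → Flooring → Trim work.

Variance along critical path = 1.778 + 1.778 + 0.111 + 5.444 = 9.111; σ = 3.018 hours.
D = μ + z·σ = 30 + 1.645·3.018 = 35.0 hours

35.0 hours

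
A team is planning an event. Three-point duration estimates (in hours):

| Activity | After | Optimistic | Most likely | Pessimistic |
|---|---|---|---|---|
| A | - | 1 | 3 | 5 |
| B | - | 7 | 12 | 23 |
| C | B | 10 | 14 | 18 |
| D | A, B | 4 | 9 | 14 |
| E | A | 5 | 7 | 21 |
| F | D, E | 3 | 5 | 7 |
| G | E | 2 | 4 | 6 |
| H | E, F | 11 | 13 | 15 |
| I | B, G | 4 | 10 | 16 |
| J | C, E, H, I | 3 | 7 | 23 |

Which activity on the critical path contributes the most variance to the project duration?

J

te_A = (1 + 4·3 + 5)/6 = 18/6 = 3; σ²_A = ((5−1)/6)² = 0.444
te_B = (7 + 4·12 + 23)/6 = 78/6 = 13; σ²_B = ((23−7)/6)² = 7.111
te_C = (10 + 4·14 + 18)/6 = 84/6 = 14; σ²_C = ((18−10)/6)² = 1.778
te_D = (4 + 4·9 + 14)/6 = 54/6 = 9; σ²_D = ((14−4)/6)² = 2.778
te_E = (5 + 4·7 + 21)/6 = 54/6 = 9; σ²_E = ((21−5)/6)² = 7.111
te_F = (3 + 4·5 + 7)/6 = 30/6 = 5; σ²_F = ((7−3)/6)² = 0.444
te_G = (2 + 4·4 + 6)/6 = 24/6 = 4; σ²_G = ((6−2)/6)² = 0.444
te_H = (11 + 4·13 + 15)/6 = 78/6 = 13; σ²_H = ((15−11)/6)² = 0.444
te_I = (4 + 4·10 + 16)/6 = 60/6 = 10; σ²_I = ((16−4)/6)² = 4.000
te_J = (3 + 4·7 + 23)/6 = 54/6 = 9; σ²_J = ((23−3)/6)² = 11.111

Forward pass:
ES_A = 0; EF_A = 3
ES_B = 0; EF_B = 13
ES_C = 13; EF_C = 13+14 = 27
ES_D = max(EF_A=3, EF_B=13) = 13; EF_D = 13+9 = 22
ES_E = 3; EF_E = 3+9 = 12
ES_F = max(EF_D=22, EF_E=12) = 22; EF_F = 22+5 = 27
ES_G = 12; EF_G = 12+4 = 16
ES_H = max(EF_E=12, EF_F=27) = 27; EF_H = 27+13 = 40
ES_I = max(EF_B=13, EF_G=16) = 16; EF_I = 16+10 = 26
ES_J = max(EF_C=27, EF_E=12, EF_H=40, EF_I=26) = 40; EF_J = 40+9 = 49
Expected project duration μ = 49 hours. Critical path: B → D → F → H → J.

Variances on critical path: σ²_B=7.111, σ²_D=2.778, σ²_F=0.444, σ²_H=0.444, σ²_J=11.111.
Largest is σ²_J = 11.111.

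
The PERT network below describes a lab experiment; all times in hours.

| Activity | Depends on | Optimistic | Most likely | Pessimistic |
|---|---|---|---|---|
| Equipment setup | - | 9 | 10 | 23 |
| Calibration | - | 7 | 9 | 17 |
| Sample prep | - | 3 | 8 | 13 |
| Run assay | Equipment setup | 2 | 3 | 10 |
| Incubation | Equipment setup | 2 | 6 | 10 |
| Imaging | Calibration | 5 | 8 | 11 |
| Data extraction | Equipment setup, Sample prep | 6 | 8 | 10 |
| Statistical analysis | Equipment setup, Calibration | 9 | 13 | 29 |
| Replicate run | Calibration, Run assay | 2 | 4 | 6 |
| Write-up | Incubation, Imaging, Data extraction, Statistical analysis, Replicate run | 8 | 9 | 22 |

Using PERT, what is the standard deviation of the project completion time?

4.69 hours

te_Equipment setup = (9 + 4·10 + 23)/6 = 72/6 = 12; σ²_Equipment setup = ((23−9)/6)² = 5.444
te_Calibration = (7 + 4·9 + 17)/6 = 60/6 = 10; σ²_Calibration = ((17−7)/6)² = 2.778
te_Sample prep = (3 + 4·8 + 13)/6 = 48/6 = 8; σ²_Sample prep = ((13−3)/6)² = 2.778
te_Run assay = (2 + 4·3 + 10)/6 = 24/6 = 4; σ²_Run assay = ((10−2)/6)² = 1.778
te_Incubation = (2 + 4·6 + 10)/6 = 36/6 = 6; σ²_Incubation = ((10−2)/6)² = 1.778
te_Imaging = (5 + 4·8 + 11)/6 = 48/6 = 8; σ²_Imaging = ((11−5)/6)² = 1.000
te_Data extraction = (6 + 4·8 + 10)/6 = 48/6 = 8; σ²_Data extraction = ((10−6)/6)² = 0.444
te_Statistical analysis = (9 + 4·13 + 29)/6 = 90/6 = 15; σ²_Statistical analysis = ((29−9)/6)² = 11.111
te_Replicate run = (2 + 4·4 + 6)/6 = 24/6 = 4; σ²_Replicate run = ((6−2)/6)² = 0.444
te_Write-up = (8 + 4·9 + 22)/6 = 66/6 = 11; σ²_Write-up = ((22−8)/6)² = 5.444

Forward pass:
ES_Equipment setup = 0; EF_Equipment setup = 12
ES_Calibration = 0; EF_Calibration = 10
ES_Sample prep = 0; EF_Sample prep = 8
ES_Run assay = 12; EF_Run assay = 12+4 = 16
ES_Incubation = 12; EF_Incubation = 12+6 = 18
ES_Imaging = 10; EF_Imaging = 10+8 = 18
ES_Data extraction = max(EF_Equipment setup=12, EF_Sample prep=8) = 12; EF_Data extraction = 12+8 = 20
ES_Statistical analysis = max(EF_Equipment setup=12, EF_Calibration=10) = 12; EF_Statistical analysis = 12+15 = 27
ES_Replicate run = max(EF_Calibration=10, EF_Run assay=16) = 16; EF_Replicate run = 16+4 = 20
ES_Write-up = max(EF_Incubation=18, EF_Imaging=18, EF_Data extraction=20, EF_Statistical analysis=27, EF_Replicate run=20) = 27; EF_Write-up = 27+11 = 38
Expected project duration μ = 38 hours. Critical path: Equipment setup → Statistical analysis → Write-up.

Variance along critical path = 5.444 + 11.111 + 5.444 = 22.000
σ = √22.000 = 4.690 hours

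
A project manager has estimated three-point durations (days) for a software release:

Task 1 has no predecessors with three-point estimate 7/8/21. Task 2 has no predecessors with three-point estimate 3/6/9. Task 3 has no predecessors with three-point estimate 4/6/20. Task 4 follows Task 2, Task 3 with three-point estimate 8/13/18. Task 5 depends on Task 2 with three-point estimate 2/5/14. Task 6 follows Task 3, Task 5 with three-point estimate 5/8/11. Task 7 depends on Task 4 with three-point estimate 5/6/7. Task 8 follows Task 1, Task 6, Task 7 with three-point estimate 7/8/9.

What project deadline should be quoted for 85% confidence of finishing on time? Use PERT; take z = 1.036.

te_Task 1 = (7 + 4·8 + 21)/6 = 60/6 = 10; σ²_Task 1 = ((21−7)/6)² = 5.444
te_Task 2 = (3 + 4·6 + 9)/6 = 36/6 = 6; σ²_Task 2 = ((9−3)/6)² = 1.000
te_Task 3 = (4 + 4·6 + 20)/6 = 48/6 = 8; σ²_Task 3 = ((20−4)/6)² = 7.111
te_Task 4 = (8 + 4·13 + 18)/6 = 78/6 = 13; σ²_Task 4 = ((18−8)/6)² = 2.778
te_Task 5 = (2 + 4·5 + 14)/6 = 36/6 = 6; σ²_Task 5 = ((14−2)/6)² = 4.000
te_Task 6 = (5 + 4·8 + 11)/6 = 48/6 = 8; σ²_Task 6 = ((11−5)/6)² = 1.000
te_Task 7 = (5 + 4·6 + 7)/6 = 36/6 = 6; σ²_Task 7 = ((7−5)/6)² = 0.111
te_Task 8 = (7 + 4·8 + 9)/6 = 48/6 = 8; σ²_Task 8 = ((9−7)/6)² = 0.111

Forward pass:
ES_Task 1 = 0; EF_Task 1 = 10
ES_Task 2 = 0; EF_Task 2 = 6
ES_Task 3 = 0; EF_Task 3 = 8
ES_Task 4 = max(EF_Task 2=6, EF_Task 3=8) = 8; EF_Task 4 = 8+13 = 21
ES_Task 5 = 6; EF_Task 5 = 6+6 = 12
ES_Task 6 = max(EF_Task 3=8, EF_Task 5=12) = 12; EF_Task 6 = 12+8 = 20
ES_Task 7 = 21; EF_Task 7 = 21+6 = 27
ES_Task 8 = max(EF_Task 1=10, EF_Task 6=20, EF_Task 7=27) = 27; EF_Task 8 = 27+8 = 35
Expected project duration μ = 35 days. Critical path: Task 3 → Task 4 → Task 7 → Task 8.

Variance along critical path = 7.111 + 2.778 + 0.111 + 0.111 = 10.111; σ = 3.180 days.
D = μ + z·σ = 35 + 1.036·3.180 = 38.3 days

38.3 days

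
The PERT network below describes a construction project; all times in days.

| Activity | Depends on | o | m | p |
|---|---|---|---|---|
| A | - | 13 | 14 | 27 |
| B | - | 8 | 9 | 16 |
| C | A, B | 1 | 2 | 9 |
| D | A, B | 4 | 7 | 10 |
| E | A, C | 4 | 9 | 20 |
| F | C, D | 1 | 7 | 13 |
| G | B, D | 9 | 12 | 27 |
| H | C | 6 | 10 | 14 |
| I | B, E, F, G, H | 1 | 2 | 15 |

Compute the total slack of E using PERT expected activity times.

te_A = (13 + 4·14 + 27)/6 = 96/6 = 16
te_B = (8 + 4·9 + 16)/6 = 60/6 = 10
te_C = (1 + 4·2 + 9)/6 = 18/6 = 3
te_D = (4 + 4·7 + 10)/6 = 42/6 = 7
te_E = (4 + 4·9 + 20)/6 = 60/6 = 10
te_F = (1 + 4·7 + 13)/6 = 42/6 = 7
te_G = (9 + 4·12 + 27)/6 = 84/6 = 14
te_H = (6 + 4·10 + 14)/6 = 60/6 = 10
te_I = (1 + 4·2 + 15)/6 = 24/6 = 4

Forward pass:
ES_A = 0; EF_A = 16
ES_B = 0; EF_B = 10
ES_C = max(EF_A=16, EF_B=10) = 16; EF_C = 16+3 = 19
ES_D = max(EF_A=16, EF_B=10) = 16; EF_D = 16+7 = 23
ES_E = max(EF_A=16, EF_C=19) = 19; EF_E = 19+10 = 29
ES_F = max(EF_C=19, EF_D=23) = 23; EF_F = 23+7 = 30
ES_G = max(EF_B=10, EF_D=23) = 23; EF_G = 23+14 = 37
ES_H = 19; EF_H = 19+10 = 29
ES_I = max(EF_B=10, EF_E=29, EF_F=30, EF_G=37, EF_H=29) = 37; EF_I = 37+4 = 41
Expected project duration μ = 41 days. Critical path: A → D → G → I.

Backward pass:
LF_I = 41; LS_I = 41−4 = 37
LF_H = LS_I = 37; LS_H = 37−10 = 27
LF_G = LS_I = 37; LS_G = 37−14 = 23
LF_F = LS_I = 37; LS_F = 37−7 = 30
LF_E = LS_I = 37; LS_E = 37−10 = 27
LF_D = min(LS_F=30, LS_G=23) = 23; LS_D = 23−7 = 16
LF_C = min(LS_E=27, LS_F=30, LS_H=27) = 27; LS_C = 27−3 = 24
LF_B = min(LS_C=24, LS_D=16, LS_G=23, LS_I=37) = 16; LS_B = 16−10 = 6
LF_A = min(LS_C=24, LS_D=16, LS_E=27) = 16; LS_A = 16−16 = 0
Slack_E = LS_E − ES_E = 27 − 19 = 8

8 days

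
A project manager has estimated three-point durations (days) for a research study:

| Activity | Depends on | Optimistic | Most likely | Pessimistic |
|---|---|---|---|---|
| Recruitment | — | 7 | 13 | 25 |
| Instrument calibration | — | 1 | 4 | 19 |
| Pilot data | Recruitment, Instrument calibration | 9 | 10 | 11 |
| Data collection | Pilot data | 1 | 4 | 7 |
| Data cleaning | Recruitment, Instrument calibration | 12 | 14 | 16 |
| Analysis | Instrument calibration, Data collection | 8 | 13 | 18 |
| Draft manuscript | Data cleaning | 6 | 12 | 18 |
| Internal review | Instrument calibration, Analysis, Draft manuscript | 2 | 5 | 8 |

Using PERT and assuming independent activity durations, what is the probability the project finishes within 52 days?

te_Recruitment = (7 + 4·13 + 25)/6 = 84/6 = 14; σ²_Recruitment = ((25−7)/6)² = 9.000
te_Instrument calibration = (1 + 4·4 + 19)/6 = 36/6 = 6; σ²_Instrument calibration = ((19−1)/6)² = 9.000
te_Pilot data = (9 + 4·10 + 11)/6 = 60/6 = 10; σ²_Pilot data = ((11−9)/6)² = 0.111
te_Data collection = (1 + 4·4 + 7)/6 = 24/6 = 4; σ²_Data collection = ((7−1)/6)² = 1.000
te_Data cleaning = (12 + 4·14 + 16)/6 = 84/6 = 14; σ²_Data cleaning = ((16−12)/6)² = 0.444
te_Analysis = (8 + 4·13 + 18)/6 = 78/6 = 13; σ²_Analysis = ((18−8)/6)² = 2.778
te_Draft manuscript = (6 + 4·12 + 18)/6 = 72/6 = 12; σ²_Draft manuscript = ((18−6)/6)² = 4.000
te_Internal review = (2 + 4·5 + 8)/6 = 30/6 = 5; σ²_Internal review = ((8−2)/6)² = 1.000

Forward pass:
ES_Recruitment = 0; EF_Recruitment = 14
ES_Instrument calibration = 0; EF_Instrument calibration = 6
ES_Pilot data = max(EF_Recruitment=14, EF_Instrument calibration=6) = 14; EF_Pilot data = 14+10 = 24
ES_Data collection = 24; EF_Data collection = 24+4 = 28
ES_Data cleaning = max(EF_Recruitment=14, EF_Instrument calibration=6) = 14; EF_Data cleaning = 14+14 = 28
ES_Analysis = max(EF_Instrument calibration=6, EF_Data collection=28) = 28; EF_Analysis = 28+13 = 41
ES_Draft manuscript = 28; EF_Draft manuscript = 28+12 = 40
ES_Internal review = max(EF_Instrument calibration=6, EF_Analysis=41, EF_Draft manuscript=40) = 41; EF_Internal review = 41+5 = 46
Expected project duration μ = 46 days. Critical path: Recruitment → Pilot data → Data collection → Analysis → Internal review.

Variance along critical path = 9.000 + 0.111 + 1.000 + 2.778 + 1.000 = 13.889; σ = √13.889 = 3.727 days.
Z = (52 − 46) / 3.727 = 1.610
P(T ≤ 52) = Φ(1.610) ≈ 0.946

0.946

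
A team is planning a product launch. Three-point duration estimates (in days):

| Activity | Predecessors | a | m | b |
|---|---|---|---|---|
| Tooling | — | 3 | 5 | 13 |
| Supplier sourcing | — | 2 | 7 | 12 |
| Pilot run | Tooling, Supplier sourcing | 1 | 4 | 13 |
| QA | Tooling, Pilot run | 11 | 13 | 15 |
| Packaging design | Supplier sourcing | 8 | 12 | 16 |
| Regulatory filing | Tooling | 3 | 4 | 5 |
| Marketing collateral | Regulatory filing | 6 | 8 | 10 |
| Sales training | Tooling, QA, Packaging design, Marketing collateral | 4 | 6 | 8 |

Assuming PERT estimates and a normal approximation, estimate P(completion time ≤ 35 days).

te_Tooling = (3 + 4·5 + 13)/6 = 36/6 = 6; σ²_Tooling = ((13−3)/6)² = 2.778
te_Supplier sourcing = (2 + 4·7 + 12)/6 = 42/6 = 7; σ²_Supplier sourcing = ((12−2)/6)² = 2.778
te_Pilot run = (1 + 4·4 + 13)/6 = 30/6 = 5; σ²_Pilot run = ((13−1)/6)² = 4.000
te_QA = (11 + 4·13 + 15)/6 = 78/6 = 13; σ²_QA = ((15−11)/6)² = 0.444
te_Packaging design = (8 + 4·12 + 16)/6 = 72/6 = 12; σ²_Packaging design = ((16−8)/6)² = 1.778
te_Regulatory filing = (3 + 4·4 + 5)/6 = 24/6 = 4; σ²_Regulatory filing = ((5−3)/6)² = 0.111
te_Marketing collateral = (6 + 4·8 + 10)/6 = 48/6 = 8; σ²_Marketing collateral = ((10−6)/6)² = 0.444
te_Sales training = (4 + 4·6 + 8)/6 = 36/6 = 6; σ²_Sales training = ((8−4)/6)² = 0.444

Forward pass:
ES_Tooling = 0; EF_Tooling = 6
ES_Supplier sourcing = 0; EF_Supplier sourcing = 7
ES_Pilot run = max(EF_Tooling=6, EF_Supplier sourcing=7) = 7; EF_Pilot run = 7+5 = 12
ES_QA = max(EF_Tooling=6, EF_Pilot run=12) = 12; EF_QA = 12+13 = 25
ES_Packaging design = 7; EF_Packaging design = 7+12 = 19
ES_Regulatory filing = 6; EF_Regulatory filing = 6+4 = 10
ES_Marketing collateral = 10; EF_Marketing collateral = 10+8 = 18
ES_Sales training = max(EF_Tooling=6, EF_QA=25, EF_Packaging design=19, EF_Marketing collateral=18) = 25; EF_Sales training = 25+6 = 31
Expected project duration μ = 31 days. Critical path: Supplier sourcing → Pilot run → QA → Sales training.

Variance along critical path = 2.778 + 4.000 + 0.444 + 0.444 = 7.667; σ = √7.667 = 2.769 days.
Z = (35 − 31) / 2.769 = 1.445
P(T ≤ 35) = Φ(1.445) ≈ 0.926

0.926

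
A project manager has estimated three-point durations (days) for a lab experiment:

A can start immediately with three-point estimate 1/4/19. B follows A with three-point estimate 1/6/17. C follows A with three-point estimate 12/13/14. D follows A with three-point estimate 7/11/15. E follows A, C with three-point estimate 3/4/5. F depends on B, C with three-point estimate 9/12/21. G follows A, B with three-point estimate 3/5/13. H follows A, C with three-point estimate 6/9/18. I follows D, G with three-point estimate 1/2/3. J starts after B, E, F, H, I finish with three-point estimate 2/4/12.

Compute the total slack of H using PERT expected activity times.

te_A = (1 + 4·4 + 19)/6 = 36/6 = 6
te_B = (1 + 4·6 + 17)/6 = 42/6 = 7
te_C = (12 + 4·13 + 14)/6 = 78/6 = 13
te_D = (7 + 4·11 + 15)/6 = 66/6 = 11
te_E = (3 + 4·4 + 5)/6 = 24/6 = 4
te_F = (9 + 4·12 + 21)/6 = 78/6 = 13
te_G = (3 + 4·5 + 13)/6 = 36/6 = 6
te_H = (6 + 4·9 + 18)/6 = 60/6 = 10
te_I = (1 + 4·2 + 3)/6 = 12/6 = 2
te_J = (2 + 4·4 + 12)/6 = 30/6 = 5

Forward pass:
ES_A = 0; EF_A = 6
ES_B = 6; EF_B = 6+7 = 13
ES_C = 6; EF_C = 6+13 = 19
ES_D = 6; EF_D = 6+11 = 17
ES_E = max(EF_A=6, EF_C=19) = 19; EF_E = 19+4 = 23
ES_F = max(EF_B=13, EF_C=19) = 19; EF_F = 19+13 = 32
ES_G = max(EF_A=6, EF_B=13) = 13; EF_G = 13+6 = 19
ES_H = max(EF_A=6, EF_C=19) = 19; EF_H = 19+10 = 29
ES_I = max(EF_D=17, EF_G=19) = 19; EF_I = 19+2 = 21
ES_J = max(EF_B=13, EF_E=23, EF_F=32, EF_H=29, EF_I=21) = 32; EF_J = 32+5 = 37
Expected project duration μ = 37 days. Critical path: A → C → F → J.

Backward pass:
LF_J = 37; LS_J = 37−5 = 32
LF_I = LS_J = 32; LS_I = 32−2 = 30
LF_H = LS_J = 32; LS_H = 32−10 = 22
LF_G = LS_I = 30; LS_G = 30−6 = 24
LF_F = LS_J = 32; LS_F = 32−13 = 19
LF_E = LS_J = 32; LS_E = 32−4 = 28
LF_D = LS_I = 30; LS_D = 30−11 = 19
LF_C = min(LS_E=28, LS_F=19, LS_H=22) = 19; LS_C = 19−13 = 6
LF_B = min(LS_F=19, LS_G=24, LS_J=32) = 19; LS_B = 19−7 = 12
LF_A = min(LS_B=12, LS_C=6, LS_D=19, LS_E=28, LS_G=24, LS_H=22) = 6; LS_A = 6−6 = 0
Slack_H = LS_H − ES_H = 22 − 19 = 3

3 days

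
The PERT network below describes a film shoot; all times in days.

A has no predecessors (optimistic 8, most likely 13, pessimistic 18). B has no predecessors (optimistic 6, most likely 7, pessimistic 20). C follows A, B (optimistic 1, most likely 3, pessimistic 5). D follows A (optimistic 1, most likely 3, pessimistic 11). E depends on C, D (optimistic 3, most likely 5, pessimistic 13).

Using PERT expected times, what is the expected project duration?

23 days

te_A = (8 + 4·13 + 18)/6 = 78/6 = 13
te_B = (6 + 4·7 + 20)/6 = 54/6 = 9
te_C = (1 + 4·3 + 5)/6 = 18/6 = 3
te_D = (1 + 4·3 + 11)/6 = 24/6 = 4
te_E = (3 + 4·5 + 13)/6 = 36/6 = 6

Forward pass:
ES_A = 0; EF_A = 13
ES_B = 0; EF_B = 9
ES_C = max(EF_A=13, EF_B=9) = 13; EF_C = 13+3 = 16
ES_D = 13; EF_D = 13+4 = 17
ES_E = max(EF_C=16, EF_D=17) = 17; EF_E = 17+6 = 23
Expected project duration μ = 23 days. Critical path: A → D → E.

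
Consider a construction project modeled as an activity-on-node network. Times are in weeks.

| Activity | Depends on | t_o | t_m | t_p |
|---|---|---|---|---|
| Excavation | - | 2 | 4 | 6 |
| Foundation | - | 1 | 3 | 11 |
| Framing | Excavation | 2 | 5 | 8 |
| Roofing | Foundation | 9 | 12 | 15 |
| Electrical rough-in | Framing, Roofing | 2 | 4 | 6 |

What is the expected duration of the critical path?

20 weeks

te_Excavation = (2 + 4·4 + 6)/6 = 24/6 = 4
te_Foundation = (1 + 4·3 + 11)/6 = 24/6 = 4
te_Framing = (2 + 4·5 + 8)/6 = 30/6 = 5
te_Roofing = (9 + 4·12 + 15)/6 = 72/6 = 12
te_Electrical rough-in = (2 + 4·4 + 6)/6 = 24/6 = 4

Forward pass:
ES_Excavation = 0; EF_Excavation = 4
ES_Foundation = 0; EF_Foundation = 4
ES_Framing = 4; EF_Framing = 4+5 = 9
ES_Roofing = 4; EF_Roofing = 4+12 = 16
ES_Electrical rough-in = max(EF_Framing=9, EF_Roofing=16) = 16; EF_Electrical rough-in = 16+4 = 20
Expected project duration μ = 20 weeks. Critical path: Foundation → Roofing → Electrical rough-in.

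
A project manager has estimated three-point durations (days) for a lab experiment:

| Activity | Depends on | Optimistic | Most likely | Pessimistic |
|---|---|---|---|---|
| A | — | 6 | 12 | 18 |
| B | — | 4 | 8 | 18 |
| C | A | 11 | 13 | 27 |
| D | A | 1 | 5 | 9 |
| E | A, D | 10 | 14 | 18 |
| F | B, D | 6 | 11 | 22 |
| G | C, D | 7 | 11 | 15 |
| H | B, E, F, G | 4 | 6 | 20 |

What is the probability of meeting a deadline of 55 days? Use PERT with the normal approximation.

te_A = (6 + 4·12 + 18)/6 = 72/6 = 12; σ²_A = ((18−6)/6)² = 4.000
te_B = (4 + 4·8 + 18)/6 = 54/6 = 9; σ²_B = ((18−4)/6)² = 5.444
te_C = (11 + 4·13 + 27)/6 = 90/6 = 15; σ²_C = ((27−11)/6)² = 7.111
te_D = (1 + 4·5 + 9)/6 = 30/6 = 5; σ²_D = ((9−1)/6)² = 1.778
te_E = (10 + 4·14 + 18)/6 = 84/6 = 14; σ²_E = ((18−10)/6)² = 1.778
te_F = (6 + 4·11 + 22)/6 = 72/6 = 12; σ²_F = ((22−6)/6)² = 7.111
te_G = (7 + 4·11 + 15)/6 = 66/6 = 11; σ²_G = ((15−7)/6)² = 1.778
te_H = (4 + 4·6 + 20)/6 = 48/6 = 8; σ²_H = ((20−4)/6)² = 7.111

Forward pass:
ES_A = 0; EF_A = 12
ES_B = 0; EF_B = 9
ES_C = 12; EF_C = 12+15 = 27
ES_D = 12; EF_D = 12+5 = 17
ES_E = max(EF_A=12, EF_D=17) = 17; EF_E = 17+14 = 31
ES_F = max(EF_B=9, EF_D=17) = 17; EF_F = 17+12 = 29
ES_G = max(EF_C=27, EF_D=17) = 27; EF_G = 27+11 = 38
ES_H = max(EF_B=9, EF_E=31, EF_F=29, EF_G=38) = 38; EF_H = 38+8 = 46
Expected project duration μ = 46 days. Critical path: A → C → G → H.

Variance along critical path = 4.000 + 7.111 + 1.778 + 7.111 = 20.000; σ = √20.000 = 4.472 days.
Z = (55 − 46) / 4.472 = 2.012
P(T ≤ 55) = Φ(2.012) ≈ 0.978

0.978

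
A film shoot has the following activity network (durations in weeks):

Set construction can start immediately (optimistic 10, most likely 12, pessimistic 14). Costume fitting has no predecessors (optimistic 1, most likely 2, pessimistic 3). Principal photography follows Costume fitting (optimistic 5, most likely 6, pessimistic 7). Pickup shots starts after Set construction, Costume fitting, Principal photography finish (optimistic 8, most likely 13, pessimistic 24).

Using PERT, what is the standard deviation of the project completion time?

2.75 weeks

te_Set construction = (10 + 4·12 + 14)/6 = 72/6 = 12; σ²_Set construction = ((14−10)/6)² = 0.444
te_Costume fitting = (1 + 4·2 + 3)/6 = 12/6 = 2; σ²_Costume fitting = ((3−1)/6)² = 0.111
te_Principal photography = (5 + 4·6 + 7)/6 = 36/6 = 6; σ²_Principal photography = ((7−5)/6)² = 0.111
te_Pickup shots = (8 + 4·13 + 24)/6 = 84/6 = 14; σ²_Pickup shots = ((24−8)/6)² = 7.111

Forward pass:
ES_Set construction = 0; EF_Set construction = 12
ES_Costume fitting = 0; EF_Costume fitting = 2
ES_Principal photography = 2; EF_Principal photography = 2+6 = 8
ES_Pickup shots = max(EF_Set construction=12, EF_Costume fitting=2, EF_Principal photography=8) = 12; EF_Pickup shots = 12+14 = 26
Expected project duration μ = 26 weeks. Critical path: Set construction → Pickup shots.

Variance along critical path = 0.444 + 7.111 = 7.556
σ = √7.556 = 2.749 weeks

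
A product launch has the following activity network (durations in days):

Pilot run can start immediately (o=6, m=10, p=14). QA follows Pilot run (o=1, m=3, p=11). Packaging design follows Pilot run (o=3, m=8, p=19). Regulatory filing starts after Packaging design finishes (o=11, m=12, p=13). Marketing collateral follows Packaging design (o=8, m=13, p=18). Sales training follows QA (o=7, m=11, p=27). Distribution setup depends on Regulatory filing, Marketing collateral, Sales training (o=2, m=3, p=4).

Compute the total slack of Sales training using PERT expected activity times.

te_Pilot run = (6 + 4·10 + 14)/6 = 60/6 = 10
te_QA = (1 + 4·3 + 11)/6 = 24/6 = 4
te_Packaging design = (3 + 4·8 + 19)/6 = 54/6 = 9
te_Regulatory filing = (11 + 4·12 + 13)/6 = 72/6 = 12
te_Marketing collateral = (8 + 4·13 + 18)/6 = 78/6 = 13
te_Sales training = (7 + 4·11 + 27)/6 = 78/6 = 13
te_Distribution setup = (2 + 4·3 + 4)/6 = 18/6 = 3

Forward pass:
ES_Pilot run = 0; EF_Pilot run = 10
ES_QA = 10; EF_QA = 10+4 = 14
ES_Packaging design = 10; EF_Packaging design = 10+9 = 19
ES_Regulatory filing = 19; EF_Regulatory filing = 19+12 = 31
ES_Marketing collateral = 19; EF_Marketing collateral = 19+13 = 32
ES_Sales training = 14; EF_Sales training = 14+13 = 27
ES_Distribution setup = max(EF_Regulatory filing=31, EF_Marketing collateral=32, EF_Sales training=27) = 32; EF_Distribution setup = 32+3 = 35
Expected project duration μ = 35 days. Critical path: Pilot run → Packaging design → Marketing collateral → Distribution setup.

Backward pass:
LF_Distribution setup = 35; LS_Distribution setup = 35−3 = 32
LF_Sales training = LS_Distribution setup = 32; LS_Sales training = 32−13 = 19
LF_Marketing collateral = LS_Distribution setup = 32; LS_Marketing collateral = 32−13 = 19
LF_Regulatory filing = LS_Distribution setup = 32; LS_Regulatory filing = 32−12 = 20
LF_Packaging design = min(LS_Regulatory filing=20, LS_Marketing collateral=19) = 19; LS_Packaging design = 19−9 = 10
LF_QA = LS_Sales training = 19; LS_QA = 19−4 = 15
LF_Pilot run = min(LS_QA=15, LS_Packaging design=10) = 10; LS_Pilot run = 10−10 = 0
Slack_Sales training = LS_Sales training − ES_Sales training = 19 − 14 = 5

5 days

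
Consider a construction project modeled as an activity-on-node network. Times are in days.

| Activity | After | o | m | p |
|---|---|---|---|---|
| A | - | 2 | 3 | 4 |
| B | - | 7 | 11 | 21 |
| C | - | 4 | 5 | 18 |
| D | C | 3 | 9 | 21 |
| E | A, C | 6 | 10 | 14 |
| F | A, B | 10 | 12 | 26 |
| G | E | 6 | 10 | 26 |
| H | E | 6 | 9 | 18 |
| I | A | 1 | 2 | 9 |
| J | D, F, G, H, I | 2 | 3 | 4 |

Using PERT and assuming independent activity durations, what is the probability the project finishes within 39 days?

0.948

te_A = (2 + 4·3 + 4)/6 = 18/6 = 3; σ²_A = ((4−2)/6)² = 0.111
te_B = (7 + 4·11 + 21)/6 = 72/6 = 12; σ²_B = ((21−7)/6)² = 5.444
te_C = (4 + 4·5 + 18)/6 = 42/6 = 7; σ²_C = ((18−4)/6)² = 5.444
te_D = (3 + 4·9 + 21)/6 = 60/6 = 10; σ²_D = ((21−3)/6)² = 9.000
te_E = (6 + 4·10 + 14)/6 = 60/6 = 10; σ²_E = ((14−6)/6)² = 1.778
te_F = (10 + 4·12 + 26)/6 = 84/6 = 14; σ²_F = ((26−10)/6)² = 7.111
te_G = (6 + 4·10 + 26)/6 = 72/6 = 12; σ²_G = ((26−6)/6)² = 11.111
te_H = (6 + 4·9 + 18)/6 = 60/6 = 10; σ²_H = ((18−6)/6)² = 4.000
te_I = (1 + 4·2 + 9)/6 = 18/6 = 3; σ²_I = ((9−1)/6)² = 1.778
te_J = (2 + 4·3 + 4)/6 = 18/6 = 3; σ²_J = ((4−2)/6)² = 0.111

Forward pass:
ES_A = 0; EF_A = 3
ES_B = 0; EF_B = 12
ES_C = 0; EF_C = 7
ES_D = 7; EF_D = 7+10 = 17
ES_E = max(EF_A=3, EF_C=7) = 7; EF_E = 7+10 = 17
ES_F = max(EF_A=3, EF_B=12) = 12; EF_F = 12+14 = 26
ES_G = 17; EF_G = 17+12 = 29
ES_H = 17; EF_H = 17+10 = 27
ES_I = 3; EF_I = 3+3 = 6
ES_J = max(EF_D=17, EF_F=26, EF_G=29, EF_H=27, EF_I=6) = 29; EF_J = 29+3 = 32
Expected project duration μ = 32 days. Critical path: C → E → G → J.

Variance along critical path = 5.444 + 1.778 + 11.111 + 0.111 = 18.444; σ = √18.444 = 4.295 days.
Z = (39 − 32) / 4.295 = 1.630
P(T ≤ 39) = Φ(1.630) ≈ 0.948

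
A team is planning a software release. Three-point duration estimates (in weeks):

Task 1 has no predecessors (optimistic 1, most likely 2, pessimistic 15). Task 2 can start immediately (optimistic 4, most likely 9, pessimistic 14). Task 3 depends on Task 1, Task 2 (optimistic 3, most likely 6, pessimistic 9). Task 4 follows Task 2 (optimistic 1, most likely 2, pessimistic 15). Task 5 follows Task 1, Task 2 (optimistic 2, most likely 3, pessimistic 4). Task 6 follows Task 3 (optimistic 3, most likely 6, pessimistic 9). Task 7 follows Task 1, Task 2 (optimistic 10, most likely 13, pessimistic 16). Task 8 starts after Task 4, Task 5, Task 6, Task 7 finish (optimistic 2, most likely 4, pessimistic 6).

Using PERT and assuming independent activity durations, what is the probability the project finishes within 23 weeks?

0.072

te_Task 1 = (1 + 4·2 + 15)/6 = 24/6 = 4; σ²_Task 1 = ((15−1)/6)² = 5.444
te_Task 2 = (4 + 4·9 + 14)/6 = 54/6 = 9; σ²_Task 2 = ((14−4)/6)² = 2.778
te_Task 3 = (3 + 4·6 + 9)/6 = 36/6 = 6; σ²_Task 3 = ((9−3)/6)² = 1.000
te_Task 4 = (1 + 4·2 + 15)/6 = 24/6 = 4; σ²_Task 4 = ((15−1)/6)² = 5.444
te_Task 5 = (2 + 4·3 + 4)/6 = 18/6 = 3; σ²_Task 5 = ((4−2)/6)² = 0.111
te_Task 6 = (3 + 4·6 + 9)/6 = 36/6 = 6; σ²_Task 6 = ((9−3)/6)² = 1.000
te_Task 7 = (10 + 4·13 + 16)/6 = 78/6 = 13; σ²_Task 7 = ((16−10)/6)² = 1.000
te_Task 8 = (2 + 4·4 + 6)/6 = 24/6 = 4; σ²_Task 8 = ((6−2)/6)² = 0.444

Forward pass:
ES_Task 1 = 0; EF_Task 1 = 4
ES_Task 2 = 0; EF_Task 2 = 9
ES_Task 3 = max(EF_Task 1=4, EF_Task 2=9) = 9; EF_Task 3 = 9+6 = 15
ES_Task 4 = 9; EF_Task 4 = 9+4 = 13
ES_Task 5 = max(EF_Task 1=4, EF_Task 2=9) = 9; EF_Task 5 = 9+3 = 12
ES_Task 6 = 15; EF_Task 6 = 15+6 = 21
ES_Task 7 = max(EF_Task 1=4, EF_Task 2=9) = 9; EF_Task 7 = 9+13 = 22
ES_Task 8 = max(EF_Task 4=13, EF_Task 5=12, EF_Task 6=21, EF_Task 7=22) = 22; EF_Task 8 = 22+4 = 26
Expected project duration μ = 26 weeks. Critical path: Task 2 → Task 7 → Task 8.

Variance along critical path = 2.778 + 1.000 + 0.444 = 4.222; σ = √4.222 = 2.055 weeks.
Z = (23 − 26) / 2.055 = -1.460
P(T ≤ 23) = Φ(-1.460) ≈ 0.072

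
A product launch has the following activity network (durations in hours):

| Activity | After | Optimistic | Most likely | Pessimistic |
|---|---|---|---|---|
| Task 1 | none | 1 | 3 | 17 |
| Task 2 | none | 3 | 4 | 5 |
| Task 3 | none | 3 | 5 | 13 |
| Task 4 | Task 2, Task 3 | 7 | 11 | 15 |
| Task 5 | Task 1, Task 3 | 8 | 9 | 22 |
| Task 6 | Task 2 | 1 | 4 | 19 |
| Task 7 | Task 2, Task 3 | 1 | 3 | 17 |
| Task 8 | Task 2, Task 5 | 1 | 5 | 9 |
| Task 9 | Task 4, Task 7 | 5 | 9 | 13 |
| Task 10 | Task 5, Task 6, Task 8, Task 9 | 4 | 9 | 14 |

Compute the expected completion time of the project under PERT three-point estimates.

35 hours

te_Task 1 = (1 + 4·3 + 17)/6 = 30/6 = 5
te_Task 2 = (3 + 4·4 + 5)/6 = 24/6 = 4
te_Task 3 = (3 + 4·5 + 13)/6 = 36/6 = 6
te_Task 4 = (7 + 4·11 + 15)/6 = 66/6 = 11
te_Task 5 = (8 + 4·9 + 22)/6 = 66/6 = 11
te_Task 6 = (1 + 4·4 + 19)/6 = 36/6 = 6
te_Task 7 = (1 + 4·3 + 17)/6 = 30/6 = 5
te_Task 8 = (1 + 4·5 + 9)/6 = 30/6 = 5
te_Task 9 = (5 + 4·9 + 13)/6 = 54/6 = 9
te_Task 10 = (4 + 4·9 + 14)/6 = 54/6 = 9

Forward pass:
ES_Task 1 = 0; EF_Task 1 = 5
ES_Task 2 = 0; EF_Task 2 = 4
ES_Task 3 = 0; EF_Task 3 = 6
ES_Task 4 = max(EF_Task 2=4, EF_Task 3=6) = 6; EF_Task 4 = 6+11 = 17
ES_Task 5 = max(EF_Task 1=5, EF_Task 3=6) = 6; EF_Task 5 = 6+11 = 17
ES_Task 6 = 4; EF_Task 6 = 4+6 = 10
ES_Task 7 = max(EF_Task 2=4, EF_Task 3=6) = 6; EF_Task 7 = 6+5 = 11
ES_Task 8 = max(EF_Task 2=4, EF_Task 5=17) = 17; EF_Task 8 = 17+5 = 22
ES_Task 9 = max(EF_Task 4=17, EF_Task 7=11) = 17; EF_Task 9 = 17+9 = 26
ES_Task 10 = max(EF_Task 5=17, EF_Task 6=10, EF_Task 8=22, EF_Task 9=26) = 26; EF_Task 10 = 26+9 = 35
Expected project duration μ = 35 hours. Critical path: Task 3 → Task 4 → Task 9 → Task 10.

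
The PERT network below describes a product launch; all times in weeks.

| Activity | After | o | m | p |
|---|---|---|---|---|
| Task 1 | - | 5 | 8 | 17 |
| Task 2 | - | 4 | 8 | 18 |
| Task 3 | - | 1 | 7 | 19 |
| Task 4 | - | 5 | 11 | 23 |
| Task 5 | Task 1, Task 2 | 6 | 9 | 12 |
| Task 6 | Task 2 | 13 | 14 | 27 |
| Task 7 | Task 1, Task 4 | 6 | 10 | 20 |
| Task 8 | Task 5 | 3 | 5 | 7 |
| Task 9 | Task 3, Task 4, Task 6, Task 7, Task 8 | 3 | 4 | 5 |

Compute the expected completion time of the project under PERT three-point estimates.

29 weeks

te_Task 1 = (5 + 4·8 + 17)/6 = 54/6 = 9
te_Task 2 = (4 + 4·8 + 18)/6 = 54/6 = 9
te_Task 3 = (1 + 4·7 + 19)/6 = 48/6 = 8
te_Task 4 = (5 + 4·11 + 23)/6 = 72/6 = 12
te_Task 5 = (6 + 4·9 + 12)/6 = 54/6 = 9
te_Task 6 = (13 + 4·14 + 27)/6 = 96/6 = 16
te_Task 7 = (6 + 4·10 + 20)/6 = 66/6 = 11
te_Task 8 = (3 + 4·5 + 7)/6 = 30/6 = 5
te_Task 9 = (3 + 4·4 + 5)/6 = 24/6 = 4

Forward pass:
ES_Task 1 = 0; EF_Task 1 = 9
ES_Task 2 = 0; EF_Task 2 = 9
ES_Task 3 = 0; EF_Task 3 = 8
ES_Task 4 = 0; EF_Task 4 = 12
ES_Task 5 = max(EF_Task 1=9, EF_Task 2=9) = 9; EF_Task 5 = 9+9 = 18
ES_Task 6 = 9; EF_Task 6 = 9+16 = 25
ES_Task 7 = max(EF_Task 1=9, EF_Task 4=12) = 12; EF_Task 7 = 12+11 = 23
ES_Task 8 = 18; EF_Task 8 = 18+5 = 23
ES_Task 9 = max(EF_Task 3=8, EF_Task 4=12, EF_Task 6=25, EF_Task 7=23, EF_Task 8=23) = 25; EF_Task 9 = 25+4 = 29
Expected project duration μ = 29 weeks. Critical path: Task 2 → Task 6 → Task 9.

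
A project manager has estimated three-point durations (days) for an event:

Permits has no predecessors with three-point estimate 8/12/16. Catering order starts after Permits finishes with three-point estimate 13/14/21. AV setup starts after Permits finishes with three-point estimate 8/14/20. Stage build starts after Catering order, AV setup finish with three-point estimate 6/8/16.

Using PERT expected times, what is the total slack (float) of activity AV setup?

te_Permits = (8 + 4·12 + 16)/6 = 72/6 = 12
te_Catering order = (13 + 4·14 + 21)/6 = 90/6 = 15
te_AV setup = (8 + 4·14 + 20)/6 = 84/6 = 14
te_Stage build = (6 + 4·8 + 16)/6 = 54/6 = 9

Forward pass:
ES_Permits = 0; EF_Permits = 12
ES_Catering order = 12; EF_Catering order = 12+15 = 27
ES_AV setup = 12; EF_AV setup = 12+14 = 26
ES_Stage build = max(EF_Catering order=27, EF_AV setup=26) = 27; EF_Stage build = 27+9 = 36
Expected project duration μ = 36 days. Critical path: Permits → Catering order → Stage build.

Backward pass:
LF_Stage build = 36; LS_Stage build = 36−9 = 27
LF_AV setup = LS_Stage build = 27; LS_AV setup = 27−14 = 13
LF_Catering order = LS_Stage build = 27; LS_Catering order = 27−15 = 12
LF_Permits = min(LS_Catering order=12, LS_AV setup=13) = 12; LS_Permits = 12−12 = 0
Slack_AV setup = LS_AV setup − ES_AV setup = 13 − 12 = 1

1 days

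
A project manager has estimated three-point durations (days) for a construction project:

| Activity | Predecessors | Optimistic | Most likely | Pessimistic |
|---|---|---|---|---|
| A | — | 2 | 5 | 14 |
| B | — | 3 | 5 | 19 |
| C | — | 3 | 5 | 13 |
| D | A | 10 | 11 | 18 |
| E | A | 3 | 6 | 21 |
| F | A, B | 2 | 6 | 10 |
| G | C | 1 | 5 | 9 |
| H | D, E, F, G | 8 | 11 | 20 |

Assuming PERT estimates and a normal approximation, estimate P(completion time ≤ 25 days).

0.055

te_A = (2 + 4·5 + 14)/6 = 36/6 = 6; σ²_A = ((14−2)/6)² = 4.000
te_B = (3 + 4·5 + 19)/6 = 42/6 = 7; σ²_B = ((19−3)/6)² = 7.111
te_C = (3 + 4·5 + 13)/6 = 36/6 = 6; σ²_C = ((13−3)/6)² = 2.778
te_D = (10 + 4·11 + 18)/6 = 72/6 = 12; σ²_D = ((18−10)/6)² = 1.778
te_E = (3 + 4·6 + 21)/6 = 48/6 = 8; σ²_E = ((21−3)/6)² = 9.000
te_F = (2 + 4·6 + 10)/6 = 36/6 = 6; σ²_F = ((10−2)/6)² = 1.778
te_G = (1 + 4·5 + 9)/6 = 30/6 = 5; σ²_G = ((9−1)/6)² = 1.778
te_H = (8 + 4·11 + 20)/6 = 72/6 = 12; σ²_H = ((20−8)/6)² = 4.000

Forward pass:
ES_A = 0; EF_A = 6
ES_B = 0; EF_B = 7
ES_C = 0; EF_C = 6
ES_D = 6; EF_D = 6+12 = 18
ES_E = 6; EF_E = 6+8 = 14
ES_F = max(EF_A=6, EF_B=7) = 7; EF_F = 7+6 = 13
ES_G = 6; EF_G = 6+5 = 11
ES_H = max(EF_D=18, EF_E=14, EF_F=13, EF_G=11) = 18; EF_H = 18+12 = 30
Expected project duration μ = 30 days. Critical path: A → D → H.

Variance along critical path = 4.000 + 1.778 + 4.000 = 9.778; σ = √9.778 = 3.127 days.
Z = (25 − 30) / 3.127 = -1.599
P(T ≤ 25) = Φ(-1.599) ≈ 0.055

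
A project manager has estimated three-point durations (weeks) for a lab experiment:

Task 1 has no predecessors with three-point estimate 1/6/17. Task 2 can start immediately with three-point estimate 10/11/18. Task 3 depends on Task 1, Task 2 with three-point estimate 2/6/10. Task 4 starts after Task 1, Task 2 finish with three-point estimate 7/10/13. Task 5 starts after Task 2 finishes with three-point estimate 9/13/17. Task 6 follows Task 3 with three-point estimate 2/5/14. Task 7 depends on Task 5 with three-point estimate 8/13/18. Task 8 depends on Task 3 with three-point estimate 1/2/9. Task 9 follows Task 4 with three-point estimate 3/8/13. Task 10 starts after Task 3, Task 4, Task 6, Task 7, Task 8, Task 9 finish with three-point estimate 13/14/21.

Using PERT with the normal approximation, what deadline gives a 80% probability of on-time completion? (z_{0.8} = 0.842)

te_Task 1 = (1 + 4·6 + 17)/6 = 42/6 = 7; σ²_Task 1 = ((17−1)/6)² = 7.111
te_Task 2 = (10 + 4·11 + 18)/6 = 72/6 = 12; σ²_Task 2 = ((18−10)/6)² = 1.778
te_Task 3 = (2 + 4·6 + 10)/6 = 36/6 = 6; σ²_Task 3 = ((10−2)/6)² = 1.778
te_Task 4 = (7 + 4·10 + 13)/6 = 60/6 = 10; σ²_Task 4 = ((13−7)/6)² = 1.000
te_Task 5 = (9 + 4·13 + 17)/6 = 78/6 = 13; σ²_Task 5 = ((17−9)/6)² = 1.778
te_Task 6 = (2 + 4·5 + 14)/6 = 36/6 = 6; σ²_Task 6 = ((14−2)/6)² = 4.000
te_Task 7 = (8 + 4·13 + 18)/6 = 78/6 = 13; σ²_Task 7 = ((18−8)/6)² = 2.778
te_Task 8 = (1 + 4·2 + 9)/6 = 18/6 = 3; σ²_Task 8 = ((9−1)/6)² = 1.778
te_Task 9 = (3 + 4·8 + 13)/6 = 48/6 = 8; σ²_Task 9 = ((13−3)/6)² = 2.778
te_Task 10 = (13 + 4·14 + 21)/6 = 90/6 = 15; σ²_Task 10 = ((21−13)/6)² = 1.778

Forward pass:
ES_Task 1 = 0; EF_Task 1 = 7
ES_Task 2 = 0; EF_Task 2 = 12
ES_Task 3 = max(EF_Task 1=7, EF_Task 2=12) = 12; EF_Task 3 = 12+6 = 18
ES_Task 4 = max(EF_Task 1=7, EF_Task 2=12) = 12; EF_Task 4 = 12+10 = 22
ES_Task 5 = 12; EF_Task 5 = 12+13 = 25
ES_Task 6 = 18; EF_Task 6 = 18+6 = 24
ES_Task 7 = 25; EF_Task 7 = 25+13 = 38
ES_Task 8 = 18; EF_Task 8 = 18+3 = 21
ES_Task 9 = 22; EF_Task 9 = 22+8 = 30
ES_Task 10 = max(EF_Task 3=18, EF_Task 4=22, EF_Task 6=24, EF_Task 7=38, EF_Task 8=21, EF_Task 9=30) = 38; EF_Task 10 = 38+15 = 53
Expected project duration μ = 53 weeks. Critical path: Task 2 → Task 5 → Task 7 → Task 10.

Variance along critical path = 1.778 + 1.778 + 2.778 + 1.778 = 8.111; σ = 2.848 weeks.
D = μ + z·σ = 53 + 0.842·2.848 = 55.4 weeks

55.4 weeks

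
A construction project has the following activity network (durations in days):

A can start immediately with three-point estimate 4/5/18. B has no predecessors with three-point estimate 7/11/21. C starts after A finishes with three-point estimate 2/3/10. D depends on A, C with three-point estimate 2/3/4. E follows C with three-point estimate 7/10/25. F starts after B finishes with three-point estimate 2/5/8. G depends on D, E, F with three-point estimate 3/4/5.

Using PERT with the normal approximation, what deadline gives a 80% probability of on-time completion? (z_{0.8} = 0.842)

30.4 days

te_A = (4 + 4·5 + 18)/6 = 42/6 = 7; σ²_A = ((18−4)/6)² = 5.444
te_B = (7 + 4·11 + 21)/6 = 72/6 = 12; σ²_B = ((21−7)/6)² = 5.444
te_C = (2 + 4·3 + 10)/6 = 24/6 = 4; σ²_C = ((10−2)/6)² = 1.778
te_D = (2 + 4·3 + 4)/6 = 18/6 = 3; σ²_D = ((4−2)/6)² = 0.111
te_E = (7 + 4·10 + 25)/6 = 72/6 = 12; σ²_E = ((25−7)/6)² = 9.000
te_F = (2 + 4·5 + 8)/6 = 30/6 = 5; σ²_F = ((8−2)/6)² = 1.000
te_G = (3 + 4·4 + 5)/6 = 24/6 = 4; σ²_G = ((5−3)/6)² = 0.111

Forward pass:
ES_A = 0; EF_A = 7
ES_B = 0; EF_B = 12
ES_C = 7; EF_C = 7+4 = 11
ES_D = max(EF_A=7, EF_C=11) = 11; EF_D = 11+3 = 14
ES_E = 11; EF_E = 11+12 = 23
ES_F = 12; EF_F = 12+5 = 17
ES_G = max(EF_D=14, EF_E=23, EF_F=17) = 23; EF_G = 23+4 = 27
Expected project duration μ = 27 days. Critical path: A → C → E → G.

Variance along critical path = 5.444 + 1.778 + 9.000 + 0.111 = 16.333; σ = 4.041 days.
D = μ + z·σ = 27 + 0.842·4.041 = 30.4 days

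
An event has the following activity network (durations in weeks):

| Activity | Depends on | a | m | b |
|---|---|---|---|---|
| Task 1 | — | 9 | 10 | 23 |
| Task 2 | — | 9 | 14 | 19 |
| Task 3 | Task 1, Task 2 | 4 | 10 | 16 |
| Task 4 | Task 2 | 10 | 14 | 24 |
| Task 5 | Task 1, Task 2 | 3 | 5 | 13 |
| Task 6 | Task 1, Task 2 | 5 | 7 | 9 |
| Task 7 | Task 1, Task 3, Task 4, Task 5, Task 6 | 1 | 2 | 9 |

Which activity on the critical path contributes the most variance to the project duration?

te_Task 1 = (9 + 4·10 + 23)/6 = 72/6 = 12; σ²_Task 1 = ((23−9)/6)² = 5.444
te_Task 2 = (9 + 4·14 + 19)/6 = 84/6 = 14; σ²_Task 2 = ((19−9)/6)² = 2.778
te_Task 3 = (4 + 4·10 + 16)/6 = 60/6 = 10; σ²_Task 3 = ((16−4)/6)² = 4.000
te_Task 4 = (10 + 4·14 + 24)/6 = 90/6 = 15; σ²_Task 4 = ((24−10)/6)² = 5.444
te_Task 5 = (3 + 4·5 + 13)/6 = 36/6 = 6; σ²_Task 5 = ((13−3)/6)² = 2.778
te_Task 6 = (5 + 4·7 + 9)/6 = 42/6 = 7; σ²_Task 6 = ((9−5)/6)² = 0.444
te_Task 7 = (1 + 4·2 + 9)/6 = 18/6 = 3; σ²_Task 7 = ((9−1)/6)² = 1.778

Forward pass:
ES_Task 1 = 0; EF_Task 1 = 12
ES_Task 2 = 0; EF_Task 2 = 14
ES_Task 3 = max(EF_Task 1=12, EF_Task 2=14) = 14; EF_Task 3 = 14+10 = 24
ES_Task 4 = 14; EF_Task 4 = 14+15 = 29
ES_Task 5 = max(EF_Task 1=12, EF_Task 2=14) = 14; EF_Task 5 = 14+6 = 20
ES_Task 6 = max(EF_Task 1=12, EF_Task 2=14) = 14; EF_Task 6 = 14+7 = 21
ES_Task 7 = max(EF_Task 1=12, EF_Task 3=24, EF_Task 4=29, EF_Task 5=20, EF_Task 6=21) = 29; EF_Task 7 = 29+3 = 32
Expected project duration μ = 32 weeks. Critical path: Task 2 → Task 4 → Task 7.

Variances on critical path: σ²_Task 2=2.778, σ²_Task 4=5.444, σ²_Task 7=1.778.
Largest is σ²_Task 4 = 5.444.

Task 4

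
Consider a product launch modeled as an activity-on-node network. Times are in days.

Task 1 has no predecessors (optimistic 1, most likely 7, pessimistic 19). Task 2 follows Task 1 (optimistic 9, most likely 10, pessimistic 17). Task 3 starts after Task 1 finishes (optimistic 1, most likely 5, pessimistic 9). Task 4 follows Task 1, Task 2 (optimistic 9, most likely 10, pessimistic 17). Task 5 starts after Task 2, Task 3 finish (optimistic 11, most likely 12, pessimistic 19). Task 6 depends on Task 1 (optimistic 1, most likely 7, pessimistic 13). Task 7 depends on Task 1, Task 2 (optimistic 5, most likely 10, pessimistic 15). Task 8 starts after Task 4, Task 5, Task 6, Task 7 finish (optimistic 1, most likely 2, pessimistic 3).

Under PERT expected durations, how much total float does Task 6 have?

te_Task 1 = (1 + 4·7 + 19)/6 = 48/6 = 8
te_Task 2 = (9 + 4·10 + 17)/6 = 66/6 = 11
te_Task 3 = (1 + 4·5 + 9)/6 = 30/6 = 5
te_Task 4 = (9 + 4·10 + 17)/6 = 66/6 = 11
te_Task 5 = (11 + 4·12 + 19)/6 = 78/6 = 13
te_Task 6 = (1 + 4·7 + 13)/6 = 42/6 = 7
te_Task 7 = (5 + 4·10 + 15)/6 = 60/6 = 10
te_Task 8 = (1 + 4·2 + 3)/6 = 12/6 = 2

Forward pass:
ES_Task 1 = 0; EF_Task 1 = 8
ES_Task 2 = 8; EF_Task 2 = 8+11 = 19
ES_Task 3 = 8; EF_Task 3 = 8+5 = 13
ES_Task 4 = max(EF_Task 1=8, EF_Task 2=19) = 19; EF_Task 4 = 19+11 = 30
ES_Task 5 = max(EF_Task 2=19, EF_Task 3=13) = 19; EF_Task 5 = 19+13 = 32
ES_Task 6 = 8; EF_Task 6 = 8+7 = 15
ES_Task 7 = max(EF_Task 1=8, EF_Task 2=19) = 19; EF_Task 7 = 19+10 = 29
ES_Task 8 = max(EF_Task 4=30, EF_Task 5=32, EF_Task 6=15, EF_Task 7=29) = 32; EF_Task 8 = 32+2 = 34
Expected project duration μ = 34 days. Critical path: Task 1 → Task 2 → Task 5 → Task 8.

Backward pass:
LF_Task 8 = 34; LS_Task 8 = 34−2 = 32
LF_Task 7 = LS_Task 8 = 32; LS_Task 7 = 32−10 = 22
LF_Task 6 = LS_Task 8 = 32; LS_Task 6 = 32−7 = 25
LF_Task 5 = LS_Task 8 = 32; LS_Task 5 = 32−13 = 19
LF_Task 4 = LS_Task 8 = 32; LS_Task 4 = 32−11 = 21
LF_Task 3 = LS_Task 5 = 19; LS_Task 3 = 19−5 = 14
LF_Task 2 = min(LS_Task 4=21, LS_Task 5=19, LS_Task 7=22) = 19; LS_Task 2 = 19−11 = 8
LF_Task 1 = min(LS_Task 2=8, LS_Task 3=14, LS_Task 4=21, LS_Task 6=25, LS_Task 7=22) = 8; LS_Task 1 = 8−8 = 0
Slack_Task 6 = LS_Task 6 − ES_Task 6 = 25 − 8 = 17

17 days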